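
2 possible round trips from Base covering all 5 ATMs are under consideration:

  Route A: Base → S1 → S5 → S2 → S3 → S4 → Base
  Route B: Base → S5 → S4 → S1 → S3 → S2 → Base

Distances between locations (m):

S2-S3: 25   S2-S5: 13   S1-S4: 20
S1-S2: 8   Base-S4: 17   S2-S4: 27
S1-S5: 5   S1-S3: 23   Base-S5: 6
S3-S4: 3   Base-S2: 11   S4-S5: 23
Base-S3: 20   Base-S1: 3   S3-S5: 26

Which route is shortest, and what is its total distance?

66 m — Route A is the shortest.

Route A: 3 + 5 + 13 + 25 + 3 + 17 = 66
Route B: 6 + 23 + 20 + 23 + 25 + 11 = 108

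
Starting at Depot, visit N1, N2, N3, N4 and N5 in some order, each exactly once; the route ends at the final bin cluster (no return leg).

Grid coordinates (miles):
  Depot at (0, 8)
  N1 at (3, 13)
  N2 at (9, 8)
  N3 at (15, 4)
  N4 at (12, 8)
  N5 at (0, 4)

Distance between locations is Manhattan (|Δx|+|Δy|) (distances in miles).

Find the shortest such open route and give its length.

Minimum one-way distance = 37 miles.

There are 5! = 120 possible orderings.
Depot → N1 → N2 → N3 → N4 → N5: 8+11+10+7+16 = 52
Depot → N1 → N2 → N3 → N5 → N4: 8+11+10+15+16 = 60
Depot → N1 → N2 → N4 → N3 → N5: 8+11+3+7+15 = 44
Depot → N1 → N2 → N4 → N5 → N3: 8+11+3+16+15 = 53
Depot → N1 → N2 → N5 → N3 → N4: 8+11+13+15+7 = 54
Depot → N1 → N2 → N5 → N4 → N3: 8+11+13+16+7 = 55
Depot → N1 → N3 → N2 → N4 → N5: 8+21+10+3+16 = 58
Depot → N1 → N3 → N2 → N5 → N4: 8+21+10+13+16 = 68
Depot → N1 → N3 → N4 → N2 → N5: 8+21+7+3+13 = 52
Depot → N1 → N3 → N4 → N5 → N2: 8+21+7+16+13 = 65
Depot → N1 → N3 → N5 → N2 → N4: 8+21+15+13+3 = 60
Depot → N1 → N3 → N5 → N4 → N2: 8+21+15+16+3 = 63
Depot → N1 → N4 → N2 → N3 → N5: 8+14+3+10+15 = 50
Depot → N1 → N4 → N2 → N5 → N3: 8+14+3+13+15 = 53
… (106 more)
Depot → N5 → N1 → N2 → N4 → N3: 4+12+11+3+7 = 37  ← best
The minimum is 37.
One shortest path: Depot → N5 → N1 → N2 → N4 → N3.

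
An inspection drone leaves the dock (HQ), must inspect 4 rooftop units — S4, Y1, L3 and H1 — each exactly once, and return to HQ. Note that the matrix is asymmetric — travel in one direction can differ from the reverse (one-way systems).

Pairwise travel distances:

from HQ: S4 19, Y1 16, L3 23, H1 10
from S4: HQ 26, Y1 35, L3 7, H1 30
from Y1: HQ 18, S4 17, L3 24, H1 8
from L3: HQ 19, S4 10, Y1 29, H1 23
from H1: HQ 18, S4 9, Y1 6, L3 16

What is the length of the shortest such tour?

HQ → S4 → Y1 → L3 → H1 → HQ: 19+35+24+23+18 = 119
HQ → S4 → Y1 → H1 → L3 → HQ: 19+35+8+16+19 = 97
HQ → S4 → L3 → Y1 → H1 → HQ: 19+7+29+8+18 = 81
HQ → S4 → L3 → H1 → Y1 → HQ: 19+7+23+6+18 = 73
HQ → S4 → H1 → Y1 → L3 → HQ: 19+30+6+24+19 = 98
HQ → S4 → H1 → L3 → Y1 → HQ: 19+30+16+29+18 = 112
HQ → Y1 → S4 → L3 → H1 → HQ: 16+17+7+23+18 = 81
HQ → Y1 → S4 → H1 → L3 → HQ: 16+17+30+16+19 = 98
HQ → Y1 → L3 → S4 → H1 → HQ: 16+24+10+30+18 = 98
HQ → Y1 → L3 → H1 → S4 → HQ: 16+24+23+9+26 = 98
HQ → Y1 → H1 → S4 → L3 → HQ: 16+8+9+7+19 = 59
HQ → Y1 → H1 → L3 → S4 → HQ: 16+8+16+10+26 = 76
HQ → L3 → S4 → Y1 → H1 → HQ: 23+10+35+8+18 = 94
HQ → L3 → S4 → H1 → Y1 → HQ: 23+10+30+6+18 = 87
… (10 more)
The minimum is 59.
One optimal route: HQ → Y1 → H1 → S4 → L3 → HQ.

Minimum total distance: 59.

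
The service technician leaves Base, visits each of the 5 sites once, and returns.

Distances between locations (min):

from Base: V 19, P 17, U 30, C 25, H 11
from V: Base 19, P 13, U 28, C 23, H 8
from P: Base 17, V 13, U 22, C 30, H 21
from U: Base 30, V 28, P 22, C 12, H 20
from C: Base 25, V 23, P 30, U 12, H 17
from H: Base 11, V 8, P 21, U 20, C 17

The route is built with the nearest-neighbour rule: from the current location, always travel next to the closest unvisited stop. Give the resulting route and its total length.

At Base the remaining stops are H 11, P 17, V 19, C 25, U 30; go to H.
At H the remaining stops are V 8, C 17, U 20, P 21; go to V.
At V the remaining stops are P 13, C 23, U 28; go to P.
At P the remaining stops are U 22, C 30; go to U.
At U the remaining stops are C 12; go to C.
Return C→Base: 25.
Total = 11 + 8 + 13 + 22 + 12 + 25 = 91.

Nearest-neighbour total = 91 min; route Base → H → V → P → U → C → Base.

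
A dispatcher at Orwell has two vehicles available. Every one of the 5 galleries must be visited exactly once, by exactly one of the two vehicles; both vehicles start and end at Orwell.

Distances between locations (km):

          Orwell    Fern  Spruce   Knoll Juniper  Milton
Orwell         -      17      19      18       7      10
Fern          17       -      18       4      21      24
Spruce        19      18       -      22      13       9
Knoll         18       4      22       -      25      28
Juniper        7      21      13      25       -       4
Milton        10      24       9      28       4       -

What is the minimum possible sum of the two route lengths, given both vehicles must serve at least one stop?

There are 2^4 − 1 = 15 ways to divide the 5 stops into two non-empty groups. For each, the best each vehicle can do is its own shortest tour through its group:
  {Fern} + {Spruce, Knoll, Juniper, Milton}: 34 + 60 = 94
  {Spruce} + {Fern, Knoll, Juniper, Milton}: 38 + 57 = 95
  {Fern, Spruce} + {Knoll, Juniper, Milton}: 54 + 57 = 111
  {Knoll} + {Fern, Spruce, Juniper, Milton}: 36 + 55 = 91
  {Fern, Knoll} + {Spruce, Juniper, Milton}: 39 + 39 = 78
  {Spruce, Knoll} + {Fern, Juniper, Milton}: 59 + 52 = 111
  … (15 splits in total)
  {Juniper} + {Fern, Spruce, Knoll, Milton}: 14 + 59 = 73  ← best
Best: vehicle 1 Orwell → Juniper → Orwell = 14; vehicle 2 Orwell → Knoll → Fern → Spruce → Milton → Orwell = 59; combined 73.

73 km — the smallest possible combined total.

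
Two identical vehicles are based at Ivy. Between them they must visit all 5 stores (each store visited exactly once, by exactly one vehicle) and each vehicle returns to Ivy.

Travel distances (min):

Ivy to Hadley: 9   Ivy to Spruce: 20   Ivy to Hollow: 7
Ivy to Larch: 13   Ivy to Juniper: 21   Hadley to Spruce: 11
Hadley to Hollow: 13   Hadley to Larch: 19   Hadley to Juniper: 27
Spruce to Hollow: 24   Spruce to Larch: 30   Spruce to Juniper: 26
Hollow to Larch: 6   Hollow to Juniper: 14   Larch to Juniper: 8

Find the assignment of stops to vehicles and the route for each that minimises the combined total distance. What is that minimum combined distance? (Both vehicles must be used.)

There are 2^4 − 1 = 15 ways to divide the 5 stops into two non-empty groups. For each, the best each vehicle can do is its own shortest tour through its group:
  {Hadley} + {Spruce, Hollow, Larch, Juniper}: 18 + 67 = 85
  {Spruce} + {Hadley, Hollow, Larch, Juniper}: 40 + 57 = 97
  {Hadley, Spruce} + {Hollow, Larch, Juniper}: 40 + 42 = 82
  {Hollow} + {Hadley, Spruce, Larch, Juniper}: 14 + 67 = 81
  {Hadley, Hollow} + {Spruce, Larch, Juniper}: 29 + 67 = 96
  {Spruce, Hollow} + {Hadley, Larch, Juniper}: 51 + 57 = 108
  … (15 splits in total)
Best: vehicle 1 Ivy → Hollow → Ivy = 14; vehicle 2 Ivy → Hadley → Spruce → Juniper → Larch → Ivy = 67; combined 81.

81 min — the smallest possible combined total.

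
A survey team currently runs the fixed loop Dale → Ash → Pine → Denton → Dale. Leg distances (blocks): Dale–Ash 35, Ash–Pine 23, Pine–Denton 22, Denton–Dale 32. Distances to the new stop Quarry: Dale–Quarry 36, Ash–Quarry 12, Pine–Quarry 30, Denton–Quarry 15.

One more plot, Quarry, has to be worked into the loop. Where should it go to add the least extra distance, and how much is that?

Minimum extra distance: 13 blocks, inserting Quarry between Dale and Ash.

Insertion cost between consecutive stops i–j is d(i,Quarry) + d(Quarry,j) − d(i,j):
  between Dale and Ash: 36 + 12 − 35 = 13
  between Ash and Pine: 12 + 30 − 23 = 19
  between Pine and Denton: 30 + 15 − 22 = 23
  between Denton and Dale: 15 + 36 − 32 = 19
Cheapest insertion is between Dale and Ash, adding 13.
New total = 112 + 13 = 125.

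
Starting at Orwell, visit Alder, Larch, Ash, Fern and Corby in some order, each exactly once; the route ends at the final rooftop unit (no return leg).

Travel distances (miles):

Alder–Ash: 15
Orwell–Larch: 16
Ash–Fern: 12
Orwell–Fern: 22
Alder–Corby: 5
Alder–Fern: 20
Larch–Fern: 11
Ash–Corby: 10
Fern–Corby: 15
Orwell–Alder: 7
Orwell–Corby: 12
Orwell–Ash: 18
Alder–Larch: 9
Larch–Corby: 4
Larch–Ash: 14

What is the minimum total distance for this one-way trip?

Minimum one-way distance = 39 miles.

There are 5! = 120 possible orderings.
Orwell - Alder - Larch - Ash - Fern - Corby: 7+9+14+12+15 = 57
Orwell - Alder - Larch - Ash - Corby - Fern: 7+9+14+10+15 = 55
Orwell - Alder - Larch - Fern - Ash - Corby: 7+9+11+12+10 = 49
Orwell - Alder - Larch - Fern - Corby - Ash: 7+9+11+15+10 = 52
Orwell - Alder - Larch - Corby - Ash - Fern: 7+9+4+10+12 = 42
Orwell - Alder - Larch - Corby - Fern - Ash: 7+9+4+15+12 = 47
Orwell - Alder - Ash - Larch - Fern - Corby: 7+15+14+11+15 = 62
Orwell - Alder - Ash - Larch - Corby - Fern: 7+15+14+4+15 = 55
Orwell - Alder - Ash - Fern - Larch - Corby: 7+15+12+11+4 = 49
Orwell - Alder - Ash - Fern - Corby - Larch: 7+15+12+15+4 = 53
Orwell - Alder - Ash - Corby - Larch - Fern: 7+15+10+4+11 = 47
Orwell - Alder - Ash - Corby - Fern - Larch: 7+15+10+15+11 = 58
Orwell - Alder - Fern - Larch - Ash - Corby: 7+20+11+14+10 = 62
Orwell - Alder - Fern - Larch - Corby - Ash: 7+20+11+4+10 = 52
… (106 more)
Orwell - Alder - Corby - Larch - Fern - Ash: 7+5+4+11+12 = 39  ← best
The minimum is 39.
One shortest path: Orwell → Alder → Corby → Larch → Fern → Ash.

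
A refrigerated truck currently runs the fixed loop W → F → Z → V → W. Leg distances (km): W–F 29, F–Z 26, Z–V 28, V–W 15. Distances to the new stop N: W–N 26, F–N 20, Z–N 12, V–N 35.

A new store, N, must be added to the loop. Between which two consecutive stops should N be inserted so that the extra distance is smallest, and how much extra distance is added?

Insertion cost between consecutive stops i–j is d(i,N) + d(N,j) − d(i,j):
  between W and F: 26 + 20 − 29 = 17
  between F and Z: 20 + 12 − 26 = 6
  between Z and V: 12 + 35 − 28 = 19
  between V and W: 35 + 26 − 15 = 46
Cheapest insertion is between F and Z, adding 6.
New total = 98 + 6 = 104.

+6 km — insert N between F and Z.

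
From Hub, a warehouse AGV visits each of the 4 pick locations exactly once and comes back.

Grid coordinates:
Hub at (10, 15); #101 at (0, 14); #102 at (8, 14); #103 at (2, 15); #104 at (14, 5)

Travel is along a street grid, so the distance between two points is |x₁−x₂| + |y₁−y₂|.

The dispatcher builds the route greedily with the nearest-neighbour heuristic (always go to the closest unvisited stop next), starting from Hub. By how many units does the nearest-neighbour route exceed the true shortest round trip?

The nearest-neighbour route is 2 longer than optimal.

Hub: #102=3, #103=8, #101=11, #104=14 ⇒ #102
#102: #103=7, #101=8, #104=15 ⇒ #103
#103: #101=3, #104=22 ⇒ #101
#101: #104=23 ⇒ #104
NN route Hub → #102 → #103 → #101 → #104 → Hub costs 50.
Optimal: Hub → #103 → #101 → #102 → #104 → Hub costs 48 (by enumerating all 12 distinct tours).
Excess = 50 − 48 = 2.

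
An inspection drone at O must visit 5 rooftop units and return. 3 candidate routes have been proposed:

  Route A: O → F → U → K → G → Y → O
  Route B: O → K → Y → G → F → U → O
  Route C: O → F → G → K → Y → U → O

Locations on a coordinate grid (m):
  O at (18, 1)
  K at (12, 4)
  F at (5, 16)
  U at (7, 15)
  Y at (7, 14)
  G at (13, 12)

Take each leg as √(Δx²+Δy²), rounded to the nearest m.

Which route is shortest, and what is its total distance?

Route A: 20 + 2 + 12 + 8 + 6 + 17 = 65
Route B: 7 + 11 + 6 + 9 + 2 + 18 = 53
Route C: 20 + 9 + 8 + 11 + 1 + 18 = 67

Shortest is Route B, total 53 m.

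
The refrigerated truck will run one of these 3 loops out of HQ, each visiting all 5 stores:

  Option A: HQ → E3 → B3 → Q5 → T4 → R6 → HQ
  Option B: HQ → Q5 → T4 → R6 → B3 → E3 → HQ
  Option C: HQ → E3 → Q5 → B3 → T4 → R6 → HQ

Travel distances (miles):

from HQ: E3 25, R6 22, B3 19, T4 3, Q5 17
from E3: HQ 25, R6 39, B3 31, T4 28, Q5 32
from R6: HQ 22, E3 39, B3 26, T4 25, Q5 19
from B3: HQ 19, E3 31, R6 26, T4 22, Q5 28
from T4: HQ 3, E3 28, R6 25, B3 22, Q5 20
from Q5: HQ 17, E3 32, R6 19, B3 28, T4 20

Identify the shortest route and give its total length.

Option A: 25 + 31 + 28 + 20 + 25 + 22 = 151
Option B: 17 + 20 + 25 + 26 + 31 + 25 = 144
Option C: 25 + 32 + 28 + 22 + 25 + 22 = 154

Shortest is Option B, total 144 miles.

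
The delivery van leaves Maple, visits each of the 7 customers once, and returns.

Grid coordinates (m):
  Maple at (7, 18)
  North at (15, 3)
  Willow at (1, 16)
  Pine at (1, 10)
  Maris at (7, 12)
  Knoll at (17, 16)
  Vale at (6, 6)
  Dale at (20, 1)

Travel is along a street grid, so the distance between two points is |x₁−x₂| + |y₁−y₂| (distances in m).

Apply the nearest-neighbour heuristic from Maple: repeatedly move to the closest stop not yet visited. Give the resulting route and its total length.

Nearest-neighbour total = 96 m; route Maple → Maris → Vale → Pine → Willow → Knoll → North → Dale → Maple.

From Maple: distances to unvisited — Maris=6, Willow=8, Knoll=12, Vale=13, Pine=14, North=23, Dale=30. Nearest is Maris (6).
From Maris: distances to unvisited — Vale=7, Pine=8, Willow=10, Knoll=14, North=17, Dale=24. Nearest is Vale (7).
From Vale: distances to unvisited — Pine=9, North=12, Willow=15, Dale=19, Knoll=21. Nearest is Pine (9).
From Pine: distances to unvisited — Willow=6, North=21, Knoll=22, Dale=28. Nearest is Willow (6).
From Willow: distances to unvisited — Knoll=16, North=27, Dale=34. Nearest is Knoll (16).
From Knoll: distances to unvisited — North=15, Dale=18. Nearest is North (15).
From North: distances to unvisited — Dale=7. Nearest is Dale (7).
Return Dale→Maple: 30.
Total = 6 + 7 + 9 + 6 + 16 + 15 + 7 + 30 = 96.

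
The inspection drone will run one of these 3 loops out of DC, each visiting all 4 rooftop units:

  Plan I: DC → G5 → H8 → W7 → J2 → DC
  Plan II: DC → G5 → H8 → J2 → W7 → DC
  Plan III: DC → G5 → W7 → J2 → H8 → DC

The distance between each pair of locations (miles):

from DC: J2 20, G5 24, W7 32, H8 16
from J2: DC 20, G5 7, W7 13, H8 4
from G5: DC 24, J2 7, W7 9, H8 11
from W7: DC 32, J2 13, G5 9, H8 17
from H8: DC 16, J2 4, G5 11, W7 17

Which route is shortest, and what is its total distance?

Plan I: 24 + 11 + 17 + 13 + 20 = 85
Plan II: 24 + 11 + 4 + 13 + 32 = 84
Plan III: 24 + 9 + 13 + 4 + 16 = 66

66 miles — Plan III is the shortest.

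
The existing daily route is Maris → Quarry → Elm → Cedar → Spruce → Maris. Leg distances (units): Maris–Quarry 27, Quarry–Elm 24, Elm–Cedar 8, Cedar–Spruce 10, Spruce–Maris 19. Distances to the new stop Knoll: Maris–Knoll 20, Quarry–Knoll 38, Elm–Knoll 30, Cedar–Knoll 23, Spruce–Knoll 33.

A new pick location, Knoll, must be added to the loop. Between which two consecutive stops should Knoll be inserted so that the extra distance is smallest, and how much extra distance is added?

Insertion cost between consecutive stops i–j is d(i,Knoll) + d(Knoll,j) − d(i,j):
  between Maris and Quarry: 20 + 38 − 27 = 31
  between Quarry and Elm: 38 + 30 − 24 = 44
  between Elm and Cedar: 30 + 23 − 8 = 45
  between Cedar and Spruce: 23 + 33 − 10 = 46
  between Spruce and Maris: 33 + 20 − 19 = 34
Cheapest insertion is between Maris and Quarry, adding 31.
New total = 88 + 31 = 119.

Minimum extra distance: 31, inserting Knoll between Maris and Quarry.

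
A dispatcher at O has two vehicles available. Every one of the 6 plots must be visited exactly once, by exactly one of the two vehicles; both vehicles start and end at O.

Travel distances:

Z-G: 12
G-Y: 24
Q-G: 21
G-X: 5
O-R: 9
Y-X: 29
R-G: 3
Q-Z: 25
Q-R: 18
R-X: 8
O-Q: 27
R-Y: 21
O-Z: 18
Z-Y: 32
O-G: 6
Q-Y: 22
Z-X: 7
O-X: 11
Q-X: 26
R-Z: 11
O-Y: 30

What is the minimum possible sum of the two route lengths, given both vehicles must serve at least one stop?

107 — the smallest possible combined total.

Try each way of splitting the stops between the two vehicles (each non-empty) and, for each split, find the best tour for each vehicle:
  {Q} + {R, Z, G, Y, X}: 54 + 80 = 134
  {R} + {Q, Z, G, Y, X}: 18 + 95 = 113
  {Q, R} + {Z, G, Y, X}: 54 + 80 = 134
  {Z} + {Q, R, G, Y, X}: 36 + 89 = 125
  {Q, Z} + {R, G, Y, X}: 70 + 70 = 140
  {R, Z} + {Q, G, Y, X}: 38 + 89 = 127
  … (31 splits in total)
  {G} + {Q, R, Z, Y, X}: 12 + 95 = 107  ← best
Best: vehicle 1 O → G → O = 12; vehicle 2 O → R → Y → Q → Z → X → O = 95; combined 107.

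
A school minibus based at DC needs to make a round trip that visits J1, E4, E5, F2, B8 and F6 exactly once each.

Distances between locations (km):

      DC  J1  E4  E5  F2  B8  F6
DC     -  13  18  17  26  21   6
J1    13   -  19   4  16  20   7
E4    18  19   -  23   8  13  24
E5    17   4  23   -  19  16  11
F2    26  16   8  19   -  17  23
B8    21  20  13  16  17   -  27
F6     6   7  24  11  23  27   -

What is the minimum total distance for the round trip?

With 6 stops there are 6!/2 = 360 distinct round trips (a route and its reverse cost the same).
DC - J1 - E4 - E5 - F2 - B8 - F6 - DC: 13+19+23+19+17+27+6 = 124
DC - J1 - E4 - E5 - F2 - F6 - B8 - DC: 13+19+23+19+23+27+21 = 145
DC - J1 - E4 - E5 - B8 - F2 - F6 - DC: 13+19+23+16+17+23+6 = 117
DC - J1 - E4 - E5 - B8 - F6 - F2 - DC: 13+19+23+16+27+23+26 = 147
DC - J1 - E4 - E5 - F6 - F2 - B8 - DC: 13+19+23+11+23+17+21 = 127
DC - J1 - E4 - E5 - F6 - B8 - F2 - DC: 13+19+23+11+27+17+26 = 136
DC - J1 - E4 - F2 - E5 - B8 - F6 - DC: 13+19+8+19+16+27+6 = 108
DC - J1 - E4 - F2 - E5 - F6 - B8 - DC: 13+19+8+19+11+27+21 = 118
… (352 more)
DC - E4 - F2 - B8 - E5 - J1 - F6 - DC: 18+8+17+16+4+7+6 = 76  ← best
The minimum is 76.
One optimal route: DC → E4 → F2 → B8 → E5 → J1 → F6 → DC (or its reverse).

Shortest round trip = 76 km.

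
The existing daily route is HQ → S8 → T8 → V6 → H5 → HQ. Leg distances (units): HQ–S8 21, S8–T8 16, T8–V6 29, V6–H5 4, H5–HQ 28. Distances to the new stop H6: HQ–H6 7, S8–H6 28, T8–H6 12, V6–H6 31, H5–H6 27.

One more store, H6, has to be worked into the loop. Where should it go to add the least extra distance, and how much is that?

Insertion cost between consecutive stops i–j is d(i,H6) + d(H6,j) − d(i,j):
  between HQ and S8: 7 + 28 − 21 = 14
  between S8 and T8: 28 + 12 − 16 = 24
  between T8 and V6: 12 + 31 − 29 = 14
  between V6 and H5: 31 + 27 − 4 = 54
  between H5 and HQ: 27 + 7 − 28 = 6
Cheapest insertion is between H5 and HQ, adding 6.
New total = 98 + 6 = 104.

Adding 6 by placing H6 on the H5–HQ leg.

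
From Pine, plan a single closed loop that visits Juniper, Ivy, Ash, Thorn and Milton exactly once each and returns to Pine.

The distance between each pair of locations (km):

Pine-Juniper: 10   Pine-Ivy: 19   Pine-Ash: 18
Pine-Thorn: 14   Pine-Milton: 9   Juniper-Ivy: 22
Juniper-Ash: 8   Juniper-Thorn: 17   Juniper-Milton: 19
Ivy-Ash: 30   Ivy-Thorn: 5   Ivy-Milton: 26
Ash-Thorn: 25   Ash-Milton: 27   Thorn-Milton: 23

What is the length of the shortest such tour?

83 km — the shortest possible round trip.

Pine→Juniper→Ivy→Ash→Thorn→Milton→Pine: 10+22+30+25+23+9 = 119
Pine→Juniper→Ivy→Ash→Milton→Thorn→Pine: 10+22+30+27+23+14 = 126
Pine→Juniper→Ivy→Thorn→Ash→Milton→Pine: 10+22+5+25+27+9 = 98
Pine→Juniper→Ivy→Thorn→Milton→Ash→Pine: 10+22+5+23+27+18 = 105
Pine→Juniper→Ivy→Milton→Ash→Thorn→Pine: 10+22+26+27+25+14 = 124
Pine→Juniper→Ivy→Milton→Thorn→Ash→Pine: 10+22+26+23+25+18 = 124
Pine→Juniper→Ash→Ivy→Thorn→Milton→Pine: 10+8+30+5+23+9 = 85
Pine→Juniper→Ash→Ivy→Milton→Thorn→Pine: 10+8+30+26+23+14 = 111
Pine→Juniper→Ash→Thorn→Ivy→Milton→Pine: 10+8+25+5+26+9 = 83
Pine→Juniper→Ash→Thorn→Milton→Ivy→Pine: 10+8+25+23+26+19 = 111
Pine→Juniper→Ash→Milton→Ivy→Thorn→Pine: 10+8+27+26+5+14 = 90
Pine→Juniper→Ash→Milton→Thorn→Ivy→Pine: 10+8+27+23+5+19 = 92
Pine→Juniper→Thorn→Ivy→Ash→Milton→Pine: 10+17+5+30+27+9 = 98
Pine→Juniper→Thorn→Ivy→Milton→Ash→Pine: 10+17+5+26+27+18 = 103
… (46 more)
The minimum is 83.
One optimal route: Pine → Juniper → Ash → Thorn → Ivy → Milton → Pine (or its reverse).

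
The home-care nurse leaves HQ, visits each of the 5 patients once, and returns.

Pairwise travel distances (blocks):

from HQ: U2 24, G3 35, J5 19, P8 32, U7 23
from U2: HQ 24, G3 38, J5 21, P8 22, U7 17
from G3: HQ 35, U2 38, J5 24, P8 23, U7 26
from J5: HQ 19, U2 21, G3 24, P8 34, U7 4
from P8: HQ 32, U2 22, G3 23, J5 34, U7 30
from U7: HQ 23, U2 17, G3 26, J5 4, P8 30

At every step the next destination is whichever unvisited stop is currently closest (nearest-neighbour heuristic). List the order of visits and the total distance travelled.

At HQ the remaining stops are J5 19, U7 23, U2 24, P8 32, G3 35; go to J5.
At J5 the remaining stops are U7 4, U2 21, G3 24, P8 34; go to U7.
At U7 the remaining stops are U2 17, G3 26, P8 30; go to U2.
At U2 the remaining stops are P8 22, G3 38; go to P8.
At P8 the remaining stops are G3 23; go to G3.
Return G3→HQ: 35.
Total = 19 + 4 + 17 + 22 + 23 + 35 = 120.

120 blocks along HQ → J5 → U7 → U2 → P8 → G3 → HQ.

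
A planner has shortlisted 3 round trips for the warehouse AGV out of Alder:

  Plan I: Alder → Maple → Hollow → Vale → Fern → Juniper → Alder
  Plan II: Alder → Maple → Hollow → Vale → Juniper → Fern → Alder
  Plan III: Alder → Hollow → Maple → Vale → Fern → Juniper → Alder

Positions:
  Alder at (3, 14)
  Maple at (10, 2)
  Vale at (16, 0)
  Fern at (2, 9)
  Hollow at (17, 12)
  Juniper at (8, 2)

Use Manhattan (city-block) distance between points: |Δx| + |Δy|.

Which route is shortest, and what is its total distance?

78 — Plan II is the shortest.

Plan I: 19 + 17 + 13 + 23 + 13 + 17 = 102
Plan II: 19 + 17 + 13 + 10 + 13 + 6 = 78
Plan III: 16 + 17 + 8 + 23 + 13 + 17 = 94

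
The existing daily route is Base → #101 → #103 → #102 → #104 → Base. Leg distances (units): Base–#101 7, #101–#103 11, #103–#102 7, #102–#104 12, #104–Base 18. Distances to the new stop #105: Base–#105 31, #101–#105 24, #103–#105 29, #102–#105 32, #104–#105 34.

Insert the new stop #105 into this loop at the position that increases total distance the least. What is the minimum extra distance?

Insertion cost between consecutive stops i–j is d(i,#105) + d(#105,j) − d(i,j):
  between Base and #101: 31 + 24 − 7 = 48
  between #101 and #103: 24 + 29 − 11 = 42
  between #103 and #102: 29 + 32 − 7 = 54
  between #102 and #104: 32 + 34 − 12 = 54
  between #104 and Base: 34 + 31 − 18 = 47
Cheapest insertion is between #101 and #103, adding 42.
New total = 55 + 42 = 97.

Minimum extra distance: 42, inserting #105 between #101 and #103.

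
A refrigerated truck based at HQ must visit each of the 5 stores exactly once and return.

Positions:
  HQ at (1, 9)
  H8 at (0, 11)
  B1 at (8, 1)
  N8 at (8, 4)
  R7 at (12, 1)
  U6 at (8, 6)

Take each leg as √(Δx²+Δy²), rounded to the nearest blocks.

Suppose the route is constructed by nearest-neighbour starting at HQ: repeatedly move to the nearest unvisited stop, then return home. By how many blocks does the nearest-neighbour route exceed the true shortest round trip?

Excess over optimum: 1 blocks.

HQ: H8=2, U6=8, N8=9, B1=11, R7=14 ⇒ H8
H8: U6=9, N8=11, B1=13, R7=16 ⇒ U6
U6: N8=2, B1=5, R7=6 ⇒ N8
N8: B1=3, R7=5 ⇒ B1
B1: R7=4 ⇒ R7
NN route HQ → H8 → U6 → N8 → B1 → R7 → HQ costs 34.
Optimal: HQ → H8 → U6 → N8 → R7 → B1 → HQ costs 33 (by enumerating all 60 distinct tours).
Excess = 34 − 33 = 1.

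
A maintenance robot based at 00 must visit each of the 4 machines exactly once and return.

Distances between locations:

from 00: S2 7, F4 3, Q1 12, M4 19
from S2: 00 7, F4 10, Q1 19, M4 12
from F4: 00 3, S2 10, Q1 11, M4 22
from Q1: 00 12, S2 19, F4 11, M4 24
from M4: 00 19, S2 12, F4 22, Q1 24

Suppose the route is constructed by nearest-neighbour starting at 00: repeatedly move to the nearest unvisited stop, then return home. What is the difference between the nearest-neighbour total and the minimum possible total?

Excess over optimum: 4.

From 00: F4=3, S2=7, Q1=12, M4=19 → choose F4 (3).
From F4: S2=10, Q1=11, M4=22 → choose S2 (10).
From S2: M4=12, Q1=19 → choose M4 (12).
From M4: Q1=24 → choose Q1 (24).
NN route 00 → F4 → S2 → M4 → Q1 → 00 costs 61.
Optimal: 00 → S2 → M4 → Q1 → F4 → 00 costs 57 (by enumerating all 12 distinct tours).
Excess = 61 − 57 = 4.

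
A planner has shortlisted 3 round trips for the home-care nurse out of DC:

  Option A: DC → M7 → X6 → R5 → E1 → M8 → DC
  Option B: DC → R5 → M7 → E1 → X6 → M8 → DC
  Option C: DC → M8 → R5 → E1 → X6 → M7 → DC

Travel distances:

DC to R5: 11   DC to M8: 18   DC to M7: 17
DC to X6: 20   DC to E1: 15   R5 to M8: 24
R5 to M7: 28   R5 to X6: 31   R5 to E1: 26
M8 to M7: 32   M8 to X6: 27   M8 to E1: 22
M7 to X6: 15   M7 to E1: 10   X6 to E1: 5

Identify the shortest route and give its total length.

Option A: 17 + 15 + 31 + 26 + 22 + 18 = 129
Option B: 11 + 28 + 10 + 5 + 27 + 18 = 99
Option C: 18 + 24 + 26 + 5 + 15 + 17 = 105

Shortest is Option B, total 99.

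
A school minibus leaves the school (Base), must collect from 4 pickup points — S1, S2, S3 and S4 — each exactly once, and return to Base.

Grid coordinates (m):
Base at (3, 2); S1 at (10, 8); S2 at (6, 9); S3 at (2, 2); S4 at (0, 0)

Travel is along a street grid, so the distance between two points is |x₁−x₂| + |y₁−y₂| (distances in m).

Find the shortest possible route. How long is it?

Minimum total distance: 38 m.

Base - S1 - S2 - S3 - S4 - Base: 13+5+11+4+5 = 38
Base - S1 - S2 - S4 - S3 - Base: 13+5+15+4+1 = 38
Base - S1 - S3 - S2 - S4 - Base: 13+14+11+15+5 = 58
Base - S1 - S3 - S4 - S2 - Base: 13+14+4+15+10 = 56
Base - S1 - S4 - S2 - S3 - Base: 13+18+15+11+1 = 58
Base - S1 - S4 - S3 - S2 - Base: 13+18+4+11+10 = 56
Base - S2 - S1 - S3 - S4 - Base: 10+5+14+4+5 = 38
Base - S2 - S1 - S4 - S3 - Base: 10+5+18+4+1 = 38
Base - S2 - S3 - S1 - S4 - Base: 10+11+14+18+5 = 58
Base - S2 - S4 - S1 - S3 - Base: 10+15+18+14+1 = 58
Base - S3 - S1 - S2 - S4 - Base: 1+14+5+15+5 = 40
Base - S3 - S2 - S1 - S4 - Base: 1+11+5+18+5 = 40
The minimum is 38.
One optimal route: Base → S1 → S2 → S3 → S4 → Base (or its reverse).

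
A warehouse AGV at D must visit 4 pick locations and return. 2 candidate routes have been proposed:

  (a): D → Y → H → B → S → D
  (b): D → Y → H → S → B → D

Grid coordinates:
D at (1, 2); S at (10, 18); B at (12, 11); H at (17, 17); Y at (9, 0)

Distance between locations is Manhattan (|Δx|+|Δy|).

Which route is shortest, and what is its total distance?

72 — (b) is the shortest.

(a): 10 + 25 + 11 + 9 + 25 = 80
(b): 10 + 25 + 8 + 9 + 20 = 72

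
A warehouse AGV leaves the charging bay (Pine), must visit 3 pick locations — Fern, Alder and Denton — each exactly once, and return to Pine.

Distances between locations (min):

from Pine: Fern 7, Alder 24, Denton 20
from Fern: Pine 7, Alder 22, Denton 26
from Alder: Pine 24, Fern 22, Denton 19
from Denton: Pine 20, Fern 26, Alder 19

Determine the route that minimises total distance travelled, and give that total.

68 min — the shortest possible round trip.

Pine - Fern - Alder - Denton - Pine: 7+22+19+20 = 68
Pine - Fern - Denton - Alder - Pine: 7+26+19+24 = 76
Pine - Alder - Fern - Denton - Pine: 24+22+26+20 = 92
The minimum is 68.
One optimal route: Pine → Fern → Alder → Denton → Pine (or its reverse).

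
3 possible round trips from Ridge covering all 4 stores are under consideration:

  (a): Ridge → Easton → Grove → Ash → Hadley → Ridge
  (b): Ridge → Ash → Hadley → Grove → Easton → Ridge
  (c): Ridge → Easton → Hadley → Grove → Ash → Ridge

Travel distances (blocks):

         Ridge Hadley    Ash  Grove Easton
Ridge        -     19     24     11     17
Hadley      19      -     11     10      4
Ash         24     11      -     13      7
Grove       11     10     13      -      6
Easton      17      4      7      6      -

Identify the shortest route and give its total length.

(a): 17 + 6 + 13 + 11 + 19 = 66
(b): 24 + 11 + 10 + 6 + 17 = 68
(c): 17 + 4 + 10 + 13 + 24 = 68

66 blocks — (a) is the shortest.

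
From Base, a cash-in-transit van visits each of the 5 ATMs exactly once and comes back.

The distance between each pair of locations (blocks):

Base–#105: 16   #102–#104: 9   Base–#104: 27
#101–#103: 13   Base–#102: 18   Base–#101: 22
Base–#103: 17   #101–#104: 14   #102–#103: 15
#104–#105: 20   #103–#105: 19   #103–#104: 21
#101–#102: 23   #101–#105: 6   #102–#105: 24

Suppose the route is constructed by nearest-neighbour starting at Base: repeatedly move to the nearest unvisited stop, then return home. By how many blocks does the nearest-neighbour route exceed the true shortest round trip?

From Base: #105=16, #103=17, #102=18, #101=22, #104=27 → choose #105 (16).
From #105: #101=6, #103=19, #104=20, #102=24 → choose #101 (6).
From #101: #103=13, #104=14, #102=23 → choose #103 (13).
From #103: #102=15, #104=21 → choose #102 (15).
From #102: #104=9 → choose #104 (9).
NN route Base → #105 → #101 → #103 → #102 → #104 → Base costs 86.
Optimal: Base → #103 → #102 → #104 → #101 → #105 → Base costs 77 (by enumerating all 60 distinct tours).
Excess = 86 − 77 = 9.

Excess over optimum: 9 blocks.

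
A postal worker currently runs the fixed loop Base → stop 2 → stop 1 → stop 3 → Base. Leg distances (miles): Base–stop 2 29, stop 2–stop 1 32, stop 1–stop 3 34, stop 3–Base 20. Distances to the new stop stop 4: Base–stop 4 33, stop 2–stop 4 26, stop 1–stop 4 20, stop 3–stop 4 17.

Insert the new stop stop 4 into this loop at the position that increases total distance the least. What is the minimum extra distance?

Insertion cost between consecutive stops i–j is d(i,stop 4) + d(stop 4,j) − d(i,j):
  between Base and stop 2: 33 + 26 − 29 = 30
  between stop 2 and stop 1: 26 + 20 − 32 = 14
  between stop 1 and stop 3: 20 + 17 − 34 = 3
  between stop 3 and Base: 17 + 33 − 20 = 30
Cheapest insertion is between stop 1 and stop 3, adding 3.
New total = 115 + 3 = 118.

Minimum extra distance: 3 miles, inserting stop 4 between stop 1 and stop 3.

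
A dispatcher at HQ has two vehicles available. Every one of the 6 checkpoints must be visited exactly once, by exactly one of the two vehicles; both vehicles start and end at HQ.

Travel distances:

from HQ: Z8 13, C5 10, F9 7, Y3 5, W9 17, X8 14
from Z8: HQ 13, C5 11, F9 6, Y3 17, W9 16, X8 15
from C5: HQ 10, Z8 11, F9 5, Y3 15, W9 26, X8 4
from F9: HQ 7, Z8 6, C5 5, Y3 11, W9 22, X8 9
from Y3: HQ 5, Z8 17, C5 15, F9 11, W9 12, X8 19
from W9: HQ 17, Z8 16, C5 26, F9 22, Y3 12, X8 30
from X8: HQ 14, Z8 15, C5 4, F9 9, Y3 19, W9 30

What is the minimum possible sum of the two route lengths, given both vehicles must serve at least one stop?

Try each way of splitting the stops between the two vehicles (each non-empty) and, for each split, find the best tour for each vehicle:
  {Z8} + {C5, F9, Y3, W9, X8}: 26 + 62 = 88
  {C5} + {Z8, F9, Y3, W9, X8}: 20 + 62 = 82
  {Z8, C5} + {F9, Y3, W9, X8}: 34 + 62 = 96
  {F9} + {Z8, C5, Y3, W9, X8}: 14 + 62 = 76
  {Z8, F9} + {C5, Y3, W9, X8}: 26 + 61 = 87
  {C5, F9} + {Z8, Y3, W9, X8}: 22 + 62 = 84
  … (31 splits in total)
  {Y3} + {Z8, C5, F9, W9, X8}: 10 + 62 = 72  ← best
Best: vehicle 1 HQ → Y3 → HQ = 10; vehicle 2 HQ → C5 → X8 → F9 → Z8 → W9 → HQ = 62; combined 72.

Minimum combined distance: 72.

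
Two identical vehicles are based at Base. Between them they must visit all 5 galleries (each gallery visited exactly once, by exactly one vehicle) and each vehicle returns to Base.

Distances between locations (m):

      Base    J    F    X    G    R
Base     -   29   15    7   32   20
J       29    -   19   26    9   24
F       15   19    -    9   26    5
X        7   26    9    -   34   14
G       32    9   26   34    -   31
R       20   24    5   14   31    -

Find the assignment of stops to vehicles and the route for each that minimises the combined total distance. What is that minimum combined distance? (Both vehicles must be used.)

99 m — the smallest possible combined total.

Try each way of splitting the stops between the two vehicles (each non-empty) and, for each split, find the best tour for each vehicle:
  {J} + {F, X, G, R}: 58 + 84 = 142
  {F} + {J, X, G, R}: 30 + 86 = 116
  {J, F} + {X, G, R}: 63 + 84 = 147
  {X} + {J, F, G, R}: 14 + 85 = 99
  {J, X} + {F, G, R}: 62 + 83 = 145
  {F, X} + {J, G, R}: 31 + 85 = 116
  … (15 splits in total)
Best: vehicle 1 Base → X → Base = 14; vehicle 2 Base → F → R → J → G → Base = 85; combined 99.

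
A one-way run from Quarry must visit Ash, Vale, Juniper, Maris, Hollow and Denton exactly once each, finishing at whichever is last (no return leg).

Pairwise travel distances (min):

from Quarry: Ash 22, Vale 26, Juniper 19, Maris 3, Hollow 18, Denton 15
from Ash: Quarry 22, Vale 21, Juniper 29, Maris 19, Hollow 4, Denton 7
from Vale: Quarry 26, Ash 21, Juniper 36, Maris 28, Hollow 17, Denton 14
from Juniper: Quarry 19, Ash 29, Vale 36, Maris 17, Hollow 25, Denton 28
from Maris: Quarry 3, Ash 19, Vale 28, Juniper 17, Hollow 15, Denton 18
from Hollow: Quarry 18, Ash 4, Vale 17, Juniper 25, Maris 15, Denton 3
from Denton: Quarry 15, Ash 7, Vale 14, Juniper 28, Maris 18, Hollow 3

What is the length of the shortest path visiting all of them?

There are 6! = 720 possible orderings.
Quarry → Ash → Vale → Juniper → Maris → Hollow → Denton: 22+21+36+17+15+3 = 114
Quarry → Ash → Vale → Juniper → Maris → Denton → Hollow: 22+21+36+17+18+3 = 117
Quarry → Ash → Vale → Juniper → Hollow → Maris → Denton: 22+21+36+25+15+18 = 137
Quarry → Ash → Vale → Juniper → Hollow → Denton → Maris: 22+21+36+25+3+18 = 125
Quarry → Ash → Vale → Juniper → Denton → Maris → Hollow: 22+21+36+28+18+15 = 140
Quarry → Ash → Vale → Juniper → Denton → Hollow → Maris: 22+21+36+28+3+15 = 125
Quarry → Ash → Vale → Maris → Juniper → Hollow → Denton: 22+21+28+17+25+3 = 116
Quarry → Ash → Vale → Maris → Juniper → Denton → Hollow: 22+21+28+17+28+3 = 119
… (712 more)
Quarry → Maris → Juniper → Ash → Hollow → Denton → Vale: 3+17+29+4+3+14 = 70  ← best
The minimum is 70.
One shortest path: Quarry → Maris → Juniper → Ash → Hollow → Denton → Vale.

Minimum one-way distance = 70 min.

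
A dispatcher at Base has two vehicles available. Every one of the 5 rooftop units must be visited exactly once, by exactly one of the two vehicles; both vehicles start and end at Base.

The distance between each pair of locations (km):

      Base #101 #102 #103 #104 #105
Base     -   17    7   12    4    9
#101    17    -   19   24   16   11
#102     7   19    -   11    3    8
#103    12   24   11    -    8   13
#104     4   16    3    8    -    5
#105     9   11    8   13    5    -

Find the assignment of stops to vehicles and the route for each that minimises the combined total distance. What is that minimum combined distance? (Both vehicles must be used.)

Check every non-empty split of the stops between the two vehicles; for each half take its own optimal tour:
  {#101} + {#102, #103, #104, #105}: 34 + 40 = 74
  {#102} + {#101, #103, #104, #105}: 14 + 53 = 67
  {#101, #102} + {#103, #104, #105}: 43 + 34 = 77
  {#103} + {#101, #102, #104, #105}: 24 + 43 = 67
  {#101, #103} + {#102, #104, #105}: 53 + 24 = 77
  {#102, #103} + {#101, #104, #105}: 30 + 37 = 67
  … (15 splits in total)
Best: vehicle 1 Base → #102 → Base = 14; vehicle 2 Base → #101 → #105 → #103 → #104 → Base = 53; combined 67.

Minimum combined distance: 67 km.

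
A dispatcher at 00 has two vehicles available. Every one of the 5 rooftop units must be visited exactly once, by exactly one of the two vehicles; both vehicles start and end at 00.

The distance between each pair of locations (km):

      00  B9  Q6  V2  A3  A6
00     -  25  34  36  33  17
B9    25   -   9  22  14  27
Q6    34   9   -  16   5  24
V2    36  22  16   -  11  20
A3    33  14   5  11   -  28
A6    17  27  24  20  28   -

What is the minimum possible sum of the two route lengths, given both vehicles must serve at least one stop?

120 km — the smallest possible combined total.

There are 2^4 − 1 = 15 ways to divide the 5 stops into two non-empty groups. For each, the best each vehicle can do is its own shortest tour through its group:
  {B9} + {Q6, V2, A3, A6}: 50 + 87 = 137
  {Q6} + {B9, V2, A3, A6}: 68 + 87 = 155
  {B9, Q6} + {V2, A3, A6}: 68 + 81 = 149
  {V2} + {B9, Q6, A3, A6}: 72 + 84 = 156
  {B9, V2} + {Q6, A3, A6}: 83 + 79 = 162
  {Q6, V2} + {B9, A3, A6}: 86 + 84 = 170
  … (15 splits in total)
  {B9, Q6, V2, A3} + {A6}: 86 + 34 = 120  ← best
Best: vehicle 1 00 → B9 → Q6 → A3 → V2 → 00 = 86; vehicle 2 00 → A6 → 00 = 34; combined 120.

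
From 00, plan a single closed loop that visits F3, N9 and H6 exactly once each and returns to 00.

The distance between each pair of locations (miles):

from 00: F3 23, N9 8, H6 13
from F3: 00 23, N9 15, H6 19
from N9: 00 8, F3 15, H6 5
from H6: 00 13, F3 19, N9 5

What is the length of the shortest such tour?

Minimum total distance: 55 miles.

00→F3→N9→H6→00: 23+15+5+13 = 56
00→F3→H6→N9→00: 23+19+5+8 = 55
00→N9→F3→H6→00: 8+15+19+13 = 55
The minimum is 55.
One optimal route: 00 → F3 → H6 → N9 → 00 (or its reverse).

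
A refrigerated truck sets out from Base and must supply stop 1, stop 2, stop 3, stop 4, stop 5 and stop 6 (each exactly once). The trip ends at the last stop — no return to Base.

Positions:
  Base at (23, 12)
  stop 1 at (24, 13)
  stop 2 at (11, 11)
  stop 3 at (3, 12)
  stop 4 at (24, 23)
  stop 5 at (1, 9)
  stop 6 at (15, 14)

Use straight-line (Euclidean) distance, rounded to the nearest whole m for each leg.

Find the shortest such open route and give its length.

There are 6! = 720 possible orderings.
Base - stop 1 - stop 2 - stop 3 - stop 4 - stop 5 - stop 6: 1+13+8+24+27+15 = 88
Base - stop 1 - stop 2 - stop 3 - stop 4 - stop 6 - stop 5: 1+13+8+24+13+15 = 74
Base - stop 1 - stop 2 - stop 3 - stop 5 - stop 4 - stop 6: 1+13+8+4+27+13 = 66
Base - stop 1 - stop 2 - stop 3 - stop 5 - stop 6 - stop 4: 1+13+8+4+15+13 = 54
Base - stop 1 - stop 2 - stop 3 - stop 6 - stop 4 - stop 5: 1+13+8+12+13+27 = 74
Base - stop 1 - stop 2 - stop 3 - stop 6 - stop 5 - stop 4: 1+13+8+12+15+27 = 76
Base - stop 1 - stop 2 - stop 4 - stop 3 - stop 5 - stop 6: 1+13+18+24+4+15 = 75
Base - stop 1 - stop 2 - stop 4 - stop 3 - stop 6 - stop 5: 1+13+18+24+12+15 = 83
… (712 more)
Base - stop 1 - stop 4 - stop 6 - stop 2 - stop 3 - stop 5: 1+10+13+5+8+4 = 41  ← best
The minimum is 41.
One shortest path: Base → stop 1 → stop 4 → stop 6 → stop 2 → stop 3 → stop 5.

Minimum one-way distance = 41 m.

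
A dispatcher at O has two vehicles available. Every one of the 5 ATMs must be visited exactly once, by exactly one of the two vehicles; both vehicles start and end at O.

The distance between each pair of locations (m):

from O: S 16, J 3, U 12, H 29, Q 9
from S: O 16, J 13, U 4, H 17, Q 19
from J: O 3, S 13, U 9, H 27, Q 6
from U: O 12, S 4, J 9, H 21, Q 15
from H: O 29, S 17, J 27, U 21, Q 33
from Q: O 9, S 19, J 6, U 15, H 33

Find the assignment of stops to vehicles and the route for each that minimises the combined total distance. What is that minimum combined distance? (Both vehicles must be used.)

Try each way of splitting the stops between the two vehicles (each non-empty) and, for each split, find the best tour for each vehicle:
  {S} + {J, U, H, Q}: 32 + 74 = 106
  {J} + {S, U, H, Q}: 6 + 74 = 80
  {S, J} + {U, H, Q}: 32 + 74 = 106
  {U} + {S, J, H, Q}: 24 + 74 = 98
  {S, U} + {J, H, Q}: 32 + 71 = 103
  {J, U} + {S, H, Q}: 24 + 74 = 98
  … (15 splits in total)
Best: vehicle 1 O → J → O = 6; vehicle 2 O → H → S → U → Q → O = 74; combined 80.

Minimum combined distance: 80 m.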